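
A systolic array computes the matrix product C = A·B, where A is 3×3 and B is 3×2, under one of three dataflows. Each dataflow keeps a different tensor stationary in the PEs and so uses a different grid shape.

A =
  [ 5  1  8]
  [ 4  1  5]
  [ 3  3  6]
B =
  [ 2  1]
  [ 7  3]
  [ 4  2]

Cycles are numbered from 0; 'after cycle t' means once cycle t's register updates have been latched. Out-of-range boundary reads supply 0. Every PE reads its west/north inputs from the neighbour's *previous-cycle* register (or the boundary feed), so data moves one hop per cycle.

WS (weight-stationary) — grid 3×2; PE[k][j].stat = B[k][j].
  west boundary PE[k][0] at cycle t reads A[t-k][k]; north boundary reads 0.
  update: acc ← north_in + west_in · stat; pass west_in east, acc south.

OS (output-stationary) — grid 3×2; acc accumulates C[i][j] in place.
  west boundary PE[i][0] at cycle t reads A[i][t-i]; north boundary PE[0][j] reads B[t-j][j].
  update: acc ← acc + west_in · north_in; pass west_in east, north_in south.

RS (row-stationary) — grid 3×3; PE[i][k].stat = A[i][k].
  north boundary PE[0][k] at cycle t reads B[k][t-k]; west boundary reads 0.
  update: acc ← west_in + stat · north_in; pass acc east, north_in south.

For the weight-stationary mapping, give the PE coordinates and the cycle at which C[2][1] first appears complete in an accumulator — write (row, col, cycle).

WS: C[2][1] accumulates in PE[2][1]:
  0: (2,1).acc=0  regs=<0,0>
  1: (2,1).acc=0  regs=<0,0>
  2: (2,1).acc=0  regs=<0,0>
  3: (2,1).acc=24  regs=<8,24>
  4: (2,1).acc=17  regs=<5,17>
  5: (2,1).acc=24  regs=<6,24>

(row, col, cycle) = (2, 1, 5)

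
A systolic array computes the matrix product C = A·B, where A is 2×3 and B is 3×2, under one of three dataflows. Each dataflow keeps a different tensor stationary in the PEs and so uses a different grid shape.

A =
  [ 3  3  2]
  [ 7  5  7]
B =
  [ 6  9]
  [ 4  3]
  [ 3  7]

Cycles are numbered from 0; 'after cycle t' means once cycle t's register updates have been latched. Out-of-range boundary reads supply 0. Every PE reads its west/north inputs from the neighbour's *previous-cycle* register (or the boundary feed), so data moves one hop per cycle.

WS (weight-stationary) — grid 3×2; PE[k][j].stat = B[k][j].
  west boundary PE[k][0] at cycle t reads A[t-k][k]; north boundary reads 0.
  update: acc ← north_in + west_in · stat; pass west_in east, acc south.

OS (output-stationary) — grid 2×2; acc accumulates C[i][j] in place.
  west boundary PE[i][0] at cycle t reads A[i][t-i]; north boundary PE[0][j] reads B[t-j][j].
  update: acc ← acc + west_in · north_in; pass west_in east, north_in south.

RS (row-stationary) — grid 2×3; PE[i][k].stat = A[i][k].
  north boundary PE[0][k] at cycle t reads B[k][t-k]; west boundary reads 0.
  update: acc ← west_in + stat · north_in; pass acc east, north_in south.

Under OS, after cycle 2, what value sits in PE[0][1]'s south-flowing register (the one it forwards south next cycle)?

OS on a 2×2 grid — tracing PE[0][1] and its feeders:
  step 0 · PE0,0: acc=18; fwd→3 fwd↓6
  step 0 · PE0,1: acc=0; fwd→0 fwd↓0
  step 1 · PE0,0: acc=30; fwd→3 fwd↓4
  step 1 · PE0,1: acc=27; fwd→3 fwd↓9
  step 2 · PE0,0: acc=36; fwd→2 fwd↓3
  step 2 · PE0,1: acc=36; fwd→3 fwd↓3

register = 3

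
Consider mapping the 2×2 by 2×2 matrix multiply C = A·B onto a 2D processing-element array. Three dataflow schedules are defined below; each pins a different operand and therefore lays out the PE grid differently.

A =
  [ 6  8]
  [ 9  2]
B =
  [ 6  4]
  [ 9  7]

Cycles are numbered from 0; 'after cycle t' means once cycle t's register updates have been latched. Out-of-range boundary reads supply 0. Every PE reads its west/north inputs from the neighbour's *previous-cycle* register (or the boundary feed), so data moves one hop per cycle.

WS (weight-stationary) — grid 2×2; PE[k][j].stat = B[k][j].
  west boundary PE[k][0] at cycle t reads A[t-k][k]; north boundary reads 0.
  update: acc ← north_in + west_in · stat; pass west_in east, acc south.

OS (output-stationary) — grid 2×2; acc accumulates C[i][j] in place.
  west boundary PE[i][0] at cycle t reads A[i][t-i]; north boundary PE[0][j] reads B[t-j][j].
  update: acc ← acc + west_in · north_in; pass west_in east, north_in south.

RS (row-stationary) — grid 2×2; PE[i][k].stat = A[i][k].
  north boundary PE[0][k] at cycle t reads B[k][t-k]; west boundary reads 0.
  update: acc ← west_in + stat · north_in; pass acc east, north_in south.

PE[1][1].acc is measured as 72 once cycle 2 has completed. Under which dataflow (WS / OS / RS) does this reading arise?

— WS: 2×2; PE[1][1] trace:
  t=0 PE[1][1]: acc=0 h=0 v=0
  t=1 PE[1][1]: acc=0 h=0 v=0
  t=2 PE[1][1]: acc=80 h=8 v=80
— OS: 2×2; PE[1][1] trace:
  t=0 PE[1][1]: acc=0 h=0 v=0
  t=1 PE[1][1]: acc=0 h=0 v=0
  t=2 PE[1][1]: acc=36 h=9 v=4
— RS: 2×2; PE[1][1] trace:
  t=0 PE[1][1]: acc=0 h=0 v=0
  t=1 PE[1][1]: acc=0 h=0 v=0
  t=2 PE[1][1]: acc=72 h=72 v=9

dataflow = RS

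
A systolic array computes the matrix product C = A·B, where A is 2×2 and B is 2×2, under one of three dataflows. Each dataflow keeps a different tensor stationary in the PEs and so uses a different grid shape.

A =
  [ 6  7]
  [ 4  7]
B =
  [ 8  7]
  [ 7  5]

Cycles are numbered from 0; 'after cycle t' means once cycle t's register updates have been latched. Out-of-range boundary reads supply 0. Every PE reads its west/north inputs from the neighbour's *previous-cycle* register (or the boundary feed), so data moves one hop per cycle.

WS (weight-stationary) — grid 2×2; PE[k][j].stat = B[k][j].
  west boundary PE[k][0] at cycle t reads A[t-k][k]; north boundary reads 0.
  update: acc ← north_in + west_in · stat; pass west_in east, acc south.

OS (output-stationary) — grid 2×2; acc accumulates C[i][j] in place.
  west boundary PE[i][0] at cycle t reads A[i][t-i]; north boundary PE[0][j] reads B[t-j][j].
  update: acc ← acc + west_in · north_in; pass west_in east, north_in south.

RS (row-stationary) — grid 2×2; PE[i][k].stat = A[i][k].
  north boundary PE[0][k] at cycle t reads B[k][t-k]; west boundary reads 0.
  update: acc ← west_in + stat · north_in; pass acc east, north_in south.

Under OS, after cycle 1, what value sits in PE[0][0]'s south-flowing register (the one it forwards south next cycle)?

register = 7

OS on a 2×2 grid — tracing PE[0][0] and its feeders:
  cycle 0: PE[0][0] → acc 48, east 6, south 8
  cycle 1: PE[0][0] → acc 97, east 7, south 7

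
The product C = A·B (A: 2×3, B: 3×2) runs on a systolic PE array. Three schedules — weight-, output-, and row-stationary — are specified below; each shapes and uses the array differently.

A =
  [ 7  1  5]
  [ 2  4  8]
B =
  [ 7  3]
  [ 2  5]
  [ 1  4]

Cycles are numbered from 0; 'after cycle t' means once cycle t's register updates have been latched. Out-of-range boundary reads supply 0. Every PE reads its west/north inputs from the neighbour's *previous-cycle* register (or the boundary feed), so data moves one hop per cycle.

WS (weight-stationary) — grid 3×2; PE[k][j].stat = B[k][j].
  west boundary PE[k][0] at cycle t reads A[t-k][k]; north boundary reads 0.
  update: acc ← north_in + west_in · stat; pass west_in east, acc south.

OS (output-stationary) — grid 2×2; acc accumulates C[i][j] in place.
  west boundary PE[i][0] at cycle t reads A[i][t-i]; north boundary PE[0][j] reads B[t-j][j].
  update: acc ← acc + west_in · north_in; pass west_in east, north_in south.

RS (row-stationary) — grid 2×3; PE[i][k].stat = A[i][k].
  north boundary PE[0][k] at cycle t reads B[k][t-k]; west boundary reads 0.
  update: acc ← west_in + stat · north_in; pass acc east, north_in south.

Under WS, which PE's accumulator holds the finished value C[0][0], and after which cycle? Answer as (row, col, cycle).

WS: C[0][0] accumulates in PE[2][0]:
  0: (2,0).acc=0  regs=<0,0>
  1: (2,0).acc=0  regs=<0,0>
  2: (2,0).acc=56  regs=<5,56>

(row, col, cycle) = (2, 0, 2)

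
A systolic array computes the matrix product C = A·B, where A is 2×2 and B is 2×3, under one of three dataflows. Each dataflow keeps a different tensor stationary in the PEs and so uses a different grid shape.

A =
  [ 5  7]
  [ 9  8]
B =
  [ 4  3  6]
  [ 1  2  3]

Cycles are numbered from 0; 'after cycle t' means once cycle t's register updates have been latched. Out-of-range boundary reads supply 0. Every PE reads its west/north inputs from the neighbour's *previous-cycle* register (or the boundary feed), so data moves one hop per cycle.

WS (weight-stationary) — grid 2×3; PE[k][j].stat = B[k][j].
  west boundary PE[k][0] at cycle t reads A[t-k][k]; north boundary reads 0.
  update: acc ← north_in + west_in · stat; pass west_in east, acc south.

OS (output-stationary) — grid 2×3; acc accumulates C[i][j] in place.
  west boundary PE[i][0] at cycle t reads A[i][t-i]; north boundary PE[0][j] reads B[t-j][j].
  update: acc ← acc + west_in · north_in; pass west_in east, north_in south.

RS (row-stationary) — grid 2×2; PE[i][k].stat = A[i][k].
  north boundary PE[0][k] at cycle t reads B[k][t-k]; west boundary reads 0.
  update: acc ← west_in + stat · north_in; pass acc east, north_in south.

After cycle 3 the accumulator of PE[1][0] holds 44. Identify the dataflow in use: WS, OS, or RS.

dataflow = OS

WS (2×3 grid), PE[1][0]:
  @0  [1,0]  acc 0  |  →0  ↓0
  @1  [1,0]  acc 27  |  →7  ↓27
  @2  [1,0]  acc 44  |  →8  ↓44
  @3  [1,0]  acc 0  |  →0  ↓0
OS (2×3 grid), PE[1][0]:
  @0  [1,0]  acc 0  |  →0  ↓0
  @1  [1,0]  acc 36  |  →9  ↓4
  @2  [1,0]  acc 44  |  →8  ↓1
  @3  [1,0]  acc 44  |  →0  ↓0
RS (2×2 grid), PE[1][0]:
  @0  [1,0]  acc 0  |  →0  ↓0
  @1  [1,0]  acc 36  |  →36  ↓4
  @2  [1,0]  acc 27  |  →27  ↓3
  @3  [1,0]  acc 54  |  →54  ↓6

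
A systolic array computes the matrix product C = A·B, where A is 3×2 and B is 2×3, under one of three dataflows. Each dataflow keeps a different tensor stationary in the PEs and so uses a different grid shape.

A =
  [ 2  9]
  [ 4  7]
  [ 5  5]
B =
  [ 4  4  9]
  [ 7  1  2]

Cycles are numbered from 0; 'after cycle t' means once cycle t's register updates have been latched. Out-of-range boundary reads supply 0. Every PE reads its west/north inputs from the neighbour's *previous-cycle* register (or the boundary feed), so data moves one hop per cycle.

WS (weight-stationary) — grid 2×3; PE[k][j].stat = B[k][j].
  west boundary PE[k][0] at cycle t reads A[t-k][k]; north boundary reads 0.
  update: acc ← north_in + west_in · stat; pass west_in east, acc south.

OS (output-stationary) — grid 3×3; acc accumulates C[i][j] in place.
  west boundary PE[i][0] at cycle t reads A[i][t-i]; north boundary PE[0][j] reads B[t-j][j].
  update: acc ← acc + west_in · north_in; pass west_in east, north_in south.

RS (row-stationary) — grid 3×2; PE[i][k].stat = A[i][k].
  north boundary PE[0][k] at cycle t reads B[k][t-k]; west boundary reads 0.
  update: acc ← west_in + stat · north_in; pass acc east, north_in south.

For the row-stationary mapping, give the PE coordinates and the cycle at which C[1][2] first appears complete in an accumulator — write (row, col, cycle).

(row, col, cycle) = (1, 1, 4)

RS — PE[1][1] is where C[1][2] collects:
  step 0 · PE1,1: acc=0; fwd→0 fwd↓0
  step 1 · PE1,1: acc=0; fwd→0 fwd↓0
  step 2 · PE1,1: acc=65; fwd→65 fwd↓7
  step 3 · PE1,1: acc=23; fwd→23 fwd↓1
  step 4 · PE1,1: acc=50; fwd→50 fwd↓2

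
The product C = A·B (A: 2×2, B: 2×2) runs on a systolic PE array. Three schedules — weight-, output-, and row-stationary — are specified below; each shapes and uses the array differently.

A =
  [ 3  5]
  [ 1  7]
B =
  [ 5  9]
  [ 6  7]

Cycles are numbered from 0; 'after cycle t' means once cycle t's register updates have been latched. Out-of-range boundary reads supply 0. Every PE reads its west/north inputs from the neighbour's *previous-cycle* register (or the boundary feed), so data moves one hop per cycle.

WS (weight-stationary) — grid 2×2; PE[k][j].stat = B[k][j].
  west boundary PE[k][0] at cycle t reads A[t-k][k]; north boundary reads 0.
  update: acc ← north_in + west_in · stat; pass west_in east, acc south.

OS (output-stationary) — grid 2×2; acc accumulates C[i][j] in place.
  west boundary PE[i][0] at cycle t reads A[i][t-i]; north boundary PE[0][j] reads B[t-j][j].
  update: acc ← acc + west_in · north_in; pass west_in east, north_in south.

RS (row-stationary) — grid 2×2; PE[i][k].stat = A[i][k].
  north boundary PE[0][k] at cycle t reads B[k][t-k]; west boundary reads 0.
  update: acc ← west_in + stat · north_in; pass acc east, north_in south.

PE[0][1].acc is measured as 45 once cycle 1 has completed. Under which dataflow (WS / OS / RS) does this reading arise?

— WS: 2×2; PE[0][1] trace:
  c0 r0c1: 0 / 0 / 0
  c1 r0c1: 27 / 3 / 27
— OS: 2×2; PE[0][1] trace:
  c0 r0c1: 0 / 0 / 0
  c1 r0c1: 27 / 3 / 9
— RS: 2×2; PE[0][1] trace:
  c0 r0c1: 0 / 0 / 0
  c1 r0c1: 45 / 45 / 6

dataflow = RS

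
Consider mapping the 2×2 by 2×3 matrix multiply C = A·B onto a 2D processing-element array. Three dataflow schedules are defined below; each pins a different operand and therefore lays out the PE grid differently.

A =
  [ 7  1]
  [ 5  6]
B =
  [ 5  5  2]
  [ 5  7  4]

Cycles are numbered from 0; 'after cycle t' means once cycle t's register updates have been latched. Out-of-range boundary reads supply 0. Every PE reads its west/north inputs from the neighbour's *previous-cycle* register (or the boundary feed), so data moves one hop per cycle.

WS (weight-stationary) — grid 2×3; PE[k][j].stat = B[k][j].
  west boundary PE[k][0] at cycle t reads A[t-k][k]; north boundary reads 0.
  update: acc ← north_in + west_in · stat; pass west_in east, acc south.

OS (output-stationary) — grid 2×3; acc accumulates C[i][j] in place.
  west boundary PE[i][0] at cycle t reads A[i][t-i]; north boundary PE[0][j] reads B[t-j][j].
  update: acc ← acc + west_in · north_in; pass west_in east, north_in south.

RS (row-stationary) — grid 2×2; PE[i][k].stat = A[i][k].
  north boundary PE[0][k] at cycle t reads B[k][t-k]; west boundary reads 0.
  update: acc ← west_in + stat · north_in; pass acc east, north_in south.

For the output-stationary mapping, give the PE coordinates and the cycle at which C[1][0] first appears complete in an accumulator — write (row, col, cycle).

Under OS, C[1][0] lands at PE[1][0]:
  @0  [1,0]  acc 0  |  →0  ↓0
  @1  [1,0]  acc 25  |  →5  ↓5
  @2  [1,0]  acc 55  |  →6  ↓5

(row, col, cycle) = (1, 0, 2)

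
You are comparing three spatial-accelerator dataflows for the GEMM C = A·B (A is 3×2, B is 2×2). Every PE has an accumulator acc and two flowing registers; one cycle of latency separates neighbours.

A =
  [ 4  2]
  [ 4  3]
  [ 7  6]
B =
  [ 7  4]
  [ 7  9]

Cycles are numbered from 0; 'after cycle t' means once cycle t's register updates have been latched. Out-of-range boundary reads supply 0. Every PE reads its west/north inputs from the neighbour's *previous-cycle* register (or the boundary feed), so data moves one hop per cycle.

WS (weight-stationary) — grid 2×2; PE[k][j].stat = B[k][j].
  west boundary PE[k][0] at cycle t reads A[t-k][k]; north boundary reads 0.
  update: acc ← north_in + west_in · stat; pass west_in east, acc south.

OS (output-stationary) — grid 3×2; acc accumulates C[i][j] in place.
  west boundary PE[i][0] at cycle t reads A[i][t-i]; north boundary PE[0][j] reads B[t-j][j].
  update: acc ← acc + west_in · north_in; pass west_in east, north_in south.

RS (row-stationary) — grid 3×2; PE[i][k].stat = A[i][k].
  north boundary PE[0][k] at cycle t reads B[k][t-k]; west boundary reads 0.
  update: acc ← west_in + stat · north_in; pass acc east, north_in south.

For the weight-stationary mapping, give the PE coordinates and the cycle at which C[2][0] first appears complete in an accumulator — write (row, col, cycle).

Under WS, C[2][0] lands at PE[1][0]:
  cycle 0: PE[1][0] → acc 0, east 0, south 0
  cycle 1: PE[1][0] → acc 42, east 2, south 42
  cycle 2: PE[1][0] → acc 49, east 3, south 49
  cycle 3: PE[1][0] → acc 91, east 6, south 91

(row, col, cycle) = (1, 0, 3)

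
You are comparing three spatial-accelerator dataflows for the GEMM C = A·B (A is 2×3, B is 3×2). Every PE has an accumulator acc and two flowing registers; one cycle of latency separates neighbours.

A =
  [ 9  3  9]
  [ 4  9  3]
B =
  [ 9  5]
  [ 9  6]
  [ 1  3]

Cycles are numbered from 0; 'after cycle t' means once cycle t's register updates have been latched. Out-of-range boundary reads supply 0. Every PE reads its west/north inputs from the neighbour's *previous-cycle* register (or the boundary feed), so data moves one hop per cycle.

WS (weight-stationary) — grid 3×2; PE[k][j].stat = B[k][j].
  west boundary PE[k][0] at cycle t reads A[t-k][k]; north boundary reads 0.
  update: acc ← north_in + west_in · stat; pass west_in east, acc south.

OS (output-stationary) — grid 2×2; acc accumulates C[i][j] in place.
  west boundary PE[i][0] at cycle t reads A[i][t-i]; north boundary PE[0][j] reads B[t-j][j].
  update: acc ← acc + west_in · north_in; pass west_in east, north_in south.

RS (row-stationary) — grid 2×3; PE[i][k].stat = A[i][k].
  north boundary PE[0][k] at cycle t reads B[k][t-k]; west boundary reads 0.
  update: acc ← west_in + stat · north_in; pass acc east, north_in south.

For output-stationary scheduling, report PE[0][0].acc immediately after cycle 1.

OS 2×2: PE[0][0] cycle-by-cycle (with neighbour feeds):
  cycle 0: PE[0][0] → acc 81, east 9, south 9
  cycle 1: PE[0][0] → acc 108, east 3, south 9

PE[0][0].acc = 108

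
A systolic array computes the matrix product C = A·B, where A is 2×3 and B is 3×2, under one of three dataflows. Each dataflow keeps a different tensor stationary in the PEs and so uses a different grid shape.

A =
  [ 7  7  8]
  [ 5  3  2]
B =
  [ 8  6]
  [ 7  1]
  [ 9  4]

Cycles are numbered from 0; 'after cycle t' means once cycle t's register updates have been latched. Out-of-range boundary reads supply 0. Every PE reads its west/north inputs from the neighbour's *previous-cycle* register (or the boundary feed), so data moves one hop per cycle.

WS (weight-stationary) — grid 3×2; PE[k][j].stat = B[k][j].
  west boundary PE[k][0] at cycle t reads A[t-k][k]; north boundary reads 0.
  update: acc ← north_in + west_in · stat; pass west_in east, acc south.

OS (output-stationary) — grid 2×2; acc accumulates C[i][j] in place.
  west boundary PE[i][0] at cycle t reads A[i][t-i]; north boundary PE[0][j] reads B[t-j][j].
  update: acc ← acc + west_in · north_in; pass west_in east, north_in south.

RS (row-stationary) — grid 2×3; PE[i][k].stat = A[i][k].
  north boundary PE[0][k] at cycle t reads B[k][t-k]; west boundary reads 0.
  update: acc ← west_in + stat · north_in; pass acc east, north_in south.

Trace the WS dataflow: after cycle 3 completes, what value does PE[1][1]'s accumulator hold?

WS 3×2: PE[1][1] cycle-by-cycle (with neighbour feeds):
  @0  [0,1]  acc 0  |  →0  ↓0
  @0  [1,0]  acc 0  |  →0  ↓0
  @0  [1,1]  acc 0  |  →0  ↓0
  @1  [0,1]  acc 42  |  →7  ↓42
  @1  [1,0]  acc 105  |  →7  ↓105
  @1  [1,1]  acc 0  |  →0  ↓0
  @2  [0,1]  acc 30  |  →5  ↓30
  @2  [1,0]  acc 61  |  →3  ↓61
  @2  [1,1]  acc 49  |  →7  ↓49
  @3  [0,1]  acc 0  |  →0  ↓0
  @3  [1,0]  acc 0  |  →0  ↓0
  @3  [1,1]  acc 33  |  →3  ↓33

PE[1][1].acc = 33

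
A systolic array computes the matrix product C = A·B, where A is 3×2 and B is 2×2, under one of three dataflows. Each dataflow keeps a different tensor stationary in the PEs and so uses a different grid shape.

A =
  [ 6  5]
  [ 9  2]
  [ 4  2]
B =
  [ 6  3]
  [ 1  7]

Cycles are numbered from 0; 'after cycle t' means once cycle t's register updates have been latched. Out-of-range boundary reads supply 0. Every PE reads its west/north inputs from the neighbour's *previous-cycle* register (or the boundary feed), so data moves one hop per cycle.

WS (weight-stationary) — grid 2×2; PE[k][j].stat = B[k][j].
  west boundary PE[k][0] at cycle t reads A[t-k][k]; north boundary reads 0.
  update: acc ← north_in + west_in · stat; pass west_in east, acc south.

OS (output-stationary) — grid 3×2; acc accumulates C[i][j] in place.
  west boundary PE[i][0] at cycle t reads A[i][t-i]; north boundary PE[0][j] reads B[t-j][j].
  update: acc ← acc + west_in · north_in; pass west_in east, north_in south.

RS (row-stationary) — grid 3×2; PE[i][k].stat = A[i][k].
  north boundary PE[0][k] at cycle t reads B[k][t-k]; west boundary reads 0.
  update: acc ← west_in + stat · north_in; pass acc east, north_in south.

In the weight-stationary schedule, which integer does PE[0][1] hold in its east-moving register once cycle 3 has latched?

register = 4

WS on a 2×2 grid — tracing PE[0][1] and its feeders:
  [0] (0,0) acc=36 (h:6 v:36)
  [0] (0,1) acc=0 (h:0 v:0)
  [1] (0,0) acc=54 (h:9 v:54)
  [1] (0,1) acc=18 (h:6 v:18)
  [2] (0,0) acc=24 (h:4 v:24)
  [2] (0,1) acc=27 (h:9 v:27)
  [3] (0,0) acc=0 (h:0 v:0)
  [3] (0,1) acc=12 (h:4 v:12)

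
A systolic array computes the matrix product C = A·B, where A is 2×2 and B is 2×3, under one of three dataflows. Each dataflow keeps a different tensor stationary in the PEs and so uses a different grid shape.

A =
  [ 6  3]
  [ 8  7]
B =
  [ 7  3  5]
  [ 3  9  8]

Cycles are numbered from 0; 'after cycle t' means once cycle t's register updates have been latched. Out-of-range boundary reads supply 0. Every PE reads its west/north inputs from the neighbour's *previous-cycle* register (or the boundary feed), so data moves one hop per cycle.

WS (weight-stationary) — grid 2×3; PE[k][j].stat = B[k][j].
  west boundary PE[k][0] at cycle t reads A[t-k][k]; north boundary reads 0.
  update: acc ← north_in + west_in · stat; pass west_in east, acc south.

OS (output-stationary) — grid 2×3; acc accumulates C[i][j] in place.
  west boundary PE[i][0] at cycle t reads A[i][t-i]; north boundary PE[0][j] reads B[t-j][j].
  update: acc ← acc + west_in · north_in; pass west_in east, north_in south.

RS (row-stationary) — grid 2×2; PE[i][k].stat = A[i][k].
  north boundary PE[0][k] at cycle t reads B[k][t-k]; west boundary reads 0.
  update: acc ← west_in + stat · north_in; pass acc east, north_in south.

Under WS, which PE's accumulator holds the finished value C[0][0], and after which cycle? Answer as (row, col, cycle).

WS: C[0][0] accumulates in PE[1][0]:
  0: (1,0).acc=0  regs=<0,0>
  1: (1,0).acc=51  regs=<3,51>

(row, col, cycle) = (1, 0, 1)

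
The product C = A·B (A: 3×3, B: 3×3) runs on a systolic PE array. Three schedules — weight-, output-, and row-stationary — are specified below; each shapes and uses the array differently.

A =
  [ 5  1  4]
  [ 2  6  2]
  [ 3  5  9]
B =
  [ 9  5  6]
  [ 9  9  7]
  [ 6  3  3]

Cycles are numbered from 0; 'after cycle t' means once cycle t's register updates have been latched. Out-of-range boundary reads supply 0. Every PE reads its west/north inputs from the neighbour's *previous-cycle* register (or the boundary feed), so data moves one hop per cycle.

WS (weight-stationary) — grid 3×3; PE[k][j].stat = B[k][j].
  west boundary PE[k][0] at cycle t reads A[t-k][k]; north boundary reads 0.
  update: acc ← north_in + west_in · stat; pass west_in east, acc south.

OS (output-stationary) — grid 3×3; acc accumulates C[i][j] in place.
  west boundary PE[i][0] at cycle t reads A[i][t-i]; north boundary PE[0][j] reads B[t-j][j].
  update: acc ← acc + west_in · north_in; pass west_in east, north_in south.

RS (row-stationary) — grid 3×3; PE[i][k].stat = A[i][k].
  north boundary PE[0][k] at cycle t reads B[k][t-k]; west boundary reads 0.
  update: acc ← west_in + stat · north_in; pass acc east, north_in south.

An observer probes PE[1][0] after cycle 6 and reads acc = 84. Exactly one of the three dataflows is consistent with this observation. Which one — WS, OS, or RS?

dataflow = OS

Under WS (3×3), PE[1][0]:
  cycle 0: PE[1][0] → acc 0, east 0, south 0
  cycle 1: PE[1][0] → acc 54, east 1, south 54
  cycle 2: PE[1][0] → acc 72, east 6, south 72
  cycle 3: PE[1][0] → acc 72, east 5, south 72
  cycle 4: PE[1][0] → acc 0, east 0, south 0
  cycle 5: PE[1][0] → acc 0, east 0, south 0
  cycle 6: PE[1][0] → acc 0, east 0, south 0
Under OS (3×3), PE[1][0]:
  cycle 0: PE[1][0] → acc 0, east 0, south 0
  cycle 1: PE[1][0] → acc 18, east 2, south 9
  cycle 2: PE[1][0] → acc 72, east 6, south 9
  cycle 3: PE[1][0] → acc 84, east 2, south 6
  cycle 4: PE[1][0] → acc 84, east 0, south 0
  cycle 5: PE[1][0] → acc 84, east 0, south 0
  cycle 6: PE[1][0] → acc 84, east 0, south 0
Under RS (3×3), PE[1][0]:
  cycle 0: PE[1][0] → acc 0, east 0, south 0
  cycle 1: PE[1][0] → acc 18, east 18, south 9
  cycle 2: PE[1][0] → acc 10, east 10, south 5
  cycle 3: PE[1][0] → acc 12, east 12, south 6
  cycle 4: PE[1][0] → acc 0, east 0, south 0
  cycle 5: PE[1][0] → acc 0, east 0, south 0
  cycle 6: PE[1][0] → acc 0, east 0, south 0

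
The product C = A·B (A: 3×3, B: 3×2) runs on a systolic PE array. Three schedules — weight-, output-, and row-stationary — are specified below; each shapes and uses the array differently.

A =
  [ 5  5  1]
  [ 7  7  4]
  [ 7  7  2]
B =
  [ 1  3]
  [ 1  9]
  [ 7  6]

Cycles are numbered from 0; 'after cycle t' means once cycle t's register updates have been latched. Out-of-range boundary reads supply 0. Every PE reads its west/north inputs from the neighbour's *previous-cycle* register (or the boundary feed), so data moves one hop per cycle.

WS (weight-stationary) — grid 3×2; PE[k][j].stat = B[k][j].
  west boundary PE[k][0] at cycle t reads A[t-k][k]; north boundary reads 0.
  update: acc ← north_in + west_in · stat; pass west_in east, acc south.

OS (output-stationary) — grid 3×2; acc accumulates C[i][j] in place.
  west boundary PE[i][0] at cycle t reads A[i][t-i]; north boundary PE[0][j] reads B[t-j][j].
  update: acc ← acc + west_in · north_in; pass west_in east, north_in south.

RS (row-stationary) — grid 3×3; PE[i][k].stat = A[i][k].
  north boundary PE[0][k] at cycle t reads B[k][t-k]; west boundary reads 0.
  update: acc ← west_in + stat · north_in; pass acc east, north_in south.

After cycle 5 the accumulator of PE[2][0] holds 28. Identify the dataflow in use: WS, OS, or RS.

dataflow = OS

WS [3×2] PE[2][0] across cycles:
  [0] (2,0) acc=0 (h:0 v:0)
  [1] (2,0) acc=0 (h:0 v:0)
  [2] (2,0) acc=17 (h:1 v:17)
  [3] (2,0) acc=42 (h:4 v:42)
  [4] (2,0) acc=28 (h:2 v:28)
  [5] (2,0) acc=0 (h:0 v:0)
OS [3×2] PE[2][0] across cycles:
  [0] (2,0) acc=0 (h:0 v:0)
  [1] (2,0) acc=0 (h:0 v:0)
  [2] (2,0) acc=7 (h:7 v:1)
  [3] (2,0) acc=14 (h:7 v:1)
  [4] (2,0) acc=28 (h:2 v:7)
  [5] (2,0) acc=28 (h:0 v:0)
RS [3×3] PE[2][0] across cycles:
  [0] (2,0) acc=0 (h:0 v:0)
  [1] (2,0) acc=0 (h:0 v:0)
  [2] (2,0) acc=7 (h:7 v:1)
  [3] (2,0) acc=21 (h:21 v:3)
  [4] (2,0) acc=0 (h:0 v:0)
  [5] (2,0) acc=0 (h:0 v:0)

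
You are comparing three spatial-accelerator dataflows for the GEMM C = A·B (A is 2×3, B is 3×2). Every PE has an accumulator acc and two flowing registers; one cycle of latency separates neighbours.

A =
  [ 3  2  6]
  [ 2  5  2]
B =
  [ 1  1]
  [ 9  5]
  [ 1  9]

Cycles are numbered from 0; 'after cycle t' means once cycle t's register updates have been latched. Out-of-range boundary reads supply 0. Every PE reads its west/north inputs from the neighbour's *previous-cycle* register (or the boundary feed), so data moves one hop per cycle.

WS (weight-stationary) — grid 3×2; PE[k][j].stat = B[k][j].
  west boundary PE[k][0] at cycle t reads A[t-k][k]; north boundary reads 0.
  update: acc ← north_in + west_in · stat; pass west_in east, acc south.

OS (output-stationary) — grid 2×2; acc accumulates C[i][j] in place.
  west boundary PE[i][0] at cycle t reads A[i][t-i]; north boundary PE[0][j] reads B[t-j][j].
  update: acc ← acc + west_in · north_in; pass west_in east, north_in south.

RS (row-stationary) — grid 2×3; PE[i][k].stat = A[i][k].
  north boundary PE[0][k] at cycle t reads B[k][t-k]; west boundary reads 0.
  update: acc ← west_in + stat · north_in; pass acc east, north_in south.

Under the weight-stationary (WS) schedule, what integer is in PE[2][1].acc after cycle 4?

PE[2][1].acc = 45

WS 3×2: PE[2][1] cycle-by-cycle (with neighbour feeds):
  after 0 — PE[1][1] acc=0, pass-E 0, pass-S 0
  after 0 — PE[2][0] acc=0, pass-E 0, pass-S 0
  after 0 — PE[2][1] acc=0, pass-E 0, pass-S 0
  after 1 — PE[1][1] acc=0, pass-E 0, pass-S 0
  after 1 — PE[2][0] acc=0, pass-E 0, pass-S 0
  after 1 — PE[2][1] acc=0, pass-E 0, pass-S 0
  after 2 — PE[1][1] acc=13, pass-E 2, pass-S 13
  after 2 — PE[2][0] acc=27, pass-E 6, pass-S 27
  after 2 — PE[2][1] acc=0, pass-E 0, pass-S 0
  after 3 — PE[1][1] acc=27, pass-E 5, pass-S 27
  after 3 — PE[2][0] acc=49, pass-E 2, pass-S 49
  after 3 — PE[2][1] acc=67, pass-E 6, pass-S 67
  after 4 — PE[1][1] acc=0, pass-E 0, pass-S 0
  after 4 — PE[2][0] acc=0, pass-E 0, pass-S 0
  after 4 — PE[2][1] acc=45, pass-E 2, pass-S 45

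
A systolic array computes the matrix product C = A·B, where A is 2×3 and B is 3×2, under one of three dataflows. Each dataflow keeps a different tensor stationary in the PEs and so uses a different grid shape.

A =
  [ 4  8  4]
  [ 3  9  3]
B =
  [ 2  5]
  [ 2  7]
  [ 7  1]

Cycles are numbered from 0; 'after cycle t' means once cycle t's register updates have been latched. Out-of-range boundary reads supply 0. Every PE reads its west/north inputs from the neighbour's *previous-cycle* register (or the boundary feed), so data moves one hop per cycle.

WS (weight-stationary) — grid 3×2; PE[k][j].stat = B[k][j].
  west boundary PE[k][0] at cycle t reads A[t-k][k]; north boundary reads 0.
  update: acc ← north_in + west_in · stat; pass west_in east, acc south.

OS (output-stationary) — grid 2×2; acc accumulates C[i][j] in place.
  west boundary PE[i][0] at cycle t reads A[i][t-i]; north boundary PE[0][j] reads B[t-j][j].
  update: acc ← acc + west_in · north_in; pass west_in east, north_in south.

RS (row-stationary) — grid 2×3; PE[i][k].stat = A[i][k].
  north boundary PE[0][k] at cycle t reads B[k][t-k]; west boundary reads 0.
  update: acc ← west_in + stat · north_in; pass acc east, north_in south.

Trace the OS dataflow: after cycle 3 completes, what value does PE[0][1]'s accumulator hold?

OS (2×2). Following PE[0][1] plus its west/north inputs:
  step 0 · PE0,0: acc=8; fwd→4 fwd↓2
  step 0 · PE0,1: acc=0; fwd→0 fwd↓0
  step 1 · PE0,0: acc=24; fwd→8 fwd↓2
  step 1 · PE0,1: acc=20; fwd→4 fwd↓5
  step 2 · PE0,0: acc=52; fwd→4 fwd↓7
  step 2 · PE0,1: acc=76; fwd→8 fwd↓7
  step 3 · PE0,0: acc=52; fwd→0 fwd↓0
  step 3 · PE0,1: acc=80; fwd→4 fwd↓1

PE[0][1].acc = 80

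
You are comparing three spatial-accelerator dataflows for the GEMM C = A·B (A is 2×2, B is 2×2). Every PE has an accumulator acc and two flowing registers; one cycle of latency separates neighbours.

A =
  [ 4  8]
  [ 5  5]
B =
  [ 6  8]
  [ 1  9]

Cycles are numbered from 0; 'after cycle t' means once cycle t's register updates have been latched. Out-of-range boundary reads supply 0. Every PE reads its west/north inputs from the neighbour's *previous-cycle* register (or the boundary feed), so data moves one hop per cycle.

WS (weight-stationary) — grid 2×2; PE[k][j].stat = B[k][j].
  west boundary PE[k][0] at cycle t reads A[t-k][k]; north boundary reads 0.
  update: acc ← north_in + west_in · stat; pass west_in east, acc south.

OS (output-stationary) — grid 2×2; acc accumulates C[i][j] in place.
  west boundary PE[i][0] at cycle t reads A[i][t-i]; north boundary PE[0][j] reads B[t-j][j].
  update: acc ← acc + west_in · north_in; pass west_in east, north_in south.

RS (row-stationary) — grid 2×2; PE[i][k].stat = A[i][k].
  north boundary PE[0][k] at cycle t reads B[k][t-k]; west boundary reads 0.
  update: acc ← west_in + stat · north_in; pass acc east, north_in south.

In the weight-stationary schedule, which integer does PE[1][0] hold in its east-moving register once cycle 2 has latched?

Tracing WS — 2×2 array, target PE[1][0]:
  t=0 PE[0][0]: acc=24 h=4 v=24
  t=0 PE[1][0]: acc=0 h=0 v=0
  t=1 PE[0][0]: acc=30 h=5 v=30
  t=1 PE[1][0]: acc=32 h=8 v=32
  t=2 PE[0][0]: acc=0 h=0 v=0
  t=2 PE[1][0]: acc=35 h=5 v=35

register = 5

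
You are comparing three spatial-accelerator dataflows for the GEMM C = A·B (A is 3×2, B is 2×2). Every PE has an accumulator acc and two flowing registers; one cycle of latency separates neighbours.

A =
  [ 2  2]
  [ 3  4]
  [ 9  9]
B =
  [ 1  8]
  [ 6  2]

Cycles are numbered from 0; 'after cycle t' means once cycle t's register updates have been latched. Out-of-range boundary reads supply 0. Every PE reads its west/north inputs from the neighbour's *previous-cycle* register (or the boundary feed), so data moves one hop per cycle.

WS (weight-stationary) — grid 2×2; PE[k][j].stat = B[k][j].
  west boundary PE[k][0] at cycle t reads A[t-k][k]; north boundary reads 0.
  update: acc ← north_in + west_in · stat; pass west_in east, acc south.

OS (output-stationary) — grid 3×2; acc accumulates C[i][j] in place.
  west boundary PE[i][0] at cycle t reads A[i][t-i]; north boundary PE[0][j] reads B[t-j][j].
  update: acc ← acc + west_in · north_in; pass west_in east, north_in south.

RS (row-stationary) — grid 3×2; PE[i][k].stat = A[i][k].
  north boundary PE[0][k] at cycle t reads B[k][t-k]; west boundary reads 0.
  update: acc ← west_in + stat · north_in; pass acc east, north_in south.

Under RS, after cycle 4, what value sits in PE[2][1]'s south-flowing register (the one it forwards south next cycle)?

RS on a 3×2 grid — tracing PE[2][1] and its feeders:
  @0  [1,1]  acc 0  |  →0  ↓0
  @0  [2,0]  acc 0  |  →0  ↓0
  @0  [2,1]  acc 0  |  →0  ↓0
  @1  [1,1]  acc 0  |  →0  ↓0
  @1  [2,0]  acc 0  |  →0  ↓0
  @1  [2,1]  acc 0  |  →0  ↓0
  @2  [1,1]  acc 27  |  →27  ↓6
  @2  [2,0]  acc 9  |  →9  ↓1
  @2  [2,1]  acc 0  |  →0  ↓0
  @3  [1,1]  acc 32  |  →32  ↓2
  @3  [2,0]  acc 72  |  →72  ↓8
  @3  [2,1]  acc 63  |  →63  ↓6
  @4  [1,1]  acc 0  |  →0  ↓0
  @4  [2,0]  acc 0  |  →0  ↓0
  @4  [2,1]  acc 90  |  →90  ↓2

register = 2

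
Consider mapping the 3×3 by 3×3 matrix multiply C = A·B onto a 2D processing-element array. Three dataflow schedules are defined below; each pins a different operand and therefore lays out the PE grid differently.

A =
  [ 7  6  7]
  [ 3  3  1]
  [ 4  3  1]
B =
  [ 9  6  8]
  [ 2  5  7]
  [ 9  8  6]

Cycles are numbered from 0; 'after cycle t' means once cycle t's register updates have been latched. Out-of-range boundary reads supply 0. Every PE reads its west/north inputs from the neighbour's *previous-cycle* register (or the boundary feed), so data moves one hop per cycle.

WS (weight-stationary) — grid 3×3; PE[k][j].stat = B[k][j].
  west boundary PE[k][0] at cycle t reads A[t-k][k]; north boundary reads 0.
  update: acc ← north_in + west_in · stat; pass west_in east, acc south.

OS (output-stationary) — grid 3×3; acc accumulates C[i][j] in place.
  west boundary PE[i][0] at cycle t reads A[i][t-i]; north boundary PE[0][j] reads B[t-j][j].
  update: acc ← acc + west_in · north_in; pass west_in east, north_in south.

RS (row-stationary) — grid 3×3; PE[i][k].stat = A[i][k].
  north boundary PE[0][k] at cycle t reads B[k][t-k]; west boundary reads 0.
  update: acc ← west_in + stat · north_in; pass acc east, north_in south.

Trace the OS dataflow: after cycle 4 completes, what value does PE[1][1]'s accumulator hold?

OS (3×3). Following PE[1][1] plus its west/north inputs:
  0: (0,1).acc=0  regs=<0,0>
  0: (1,0).acc=0  regs=<0,0>
  0: (1,1).acc=0  regs=<0,0>
  1: (0,1).acc=42  regs=<7,6>
  1: (1,0).acc=27  regs=<3,9>
  1: (1,1).acc=0  regs=<0,0>
  2: (0,1).acc=72  regs=<6,5>
  2: (1,0).acc=33  regs=<3,2>
  2: (1,1).acc=18  regs=<3,6>
  3: (0,1).acc=128  regs=<7,8>
  3: (1,0).acc=42  regs=<1,9>
  3: (1,1).acc=33  regs=<3,5>
  4: (0,1).acc=128  regs=<0,0>
  4: (1,0).acc=42  regs=<0,0>
  4: (1,1).acc=41  regs=<1,8>

PE[1][1].acc = 41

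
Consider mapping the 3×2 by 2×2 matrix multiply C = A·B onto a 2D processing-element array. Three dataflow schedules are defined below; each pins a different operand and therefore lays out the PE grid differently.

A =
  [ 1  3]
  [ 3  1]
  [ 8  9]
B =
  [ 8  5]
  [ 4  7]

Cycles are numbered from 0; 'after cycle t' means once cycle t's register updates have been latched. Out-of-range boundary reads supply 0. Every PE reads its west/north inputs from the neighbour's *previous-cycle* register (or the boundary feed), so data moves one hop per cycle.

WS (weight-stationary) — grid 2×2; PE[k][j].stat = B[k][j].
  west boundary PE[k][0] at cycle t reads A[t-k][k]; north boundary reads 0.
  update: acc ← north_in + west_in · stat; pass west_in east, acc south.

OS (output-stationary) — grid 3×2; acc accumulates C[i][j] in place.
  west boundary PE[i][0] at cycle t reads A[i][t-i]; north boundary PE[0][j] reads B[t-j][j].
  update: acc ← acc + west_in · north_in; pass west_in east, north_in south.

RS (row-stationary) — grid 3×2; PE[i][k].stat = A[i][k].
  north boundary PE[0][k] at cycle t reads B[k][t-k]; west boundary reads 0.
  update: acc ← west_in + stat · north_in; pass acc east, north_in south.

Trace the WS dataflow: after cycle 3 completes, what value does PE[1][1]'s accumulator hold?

PE[1][1].acc = 22

Tracing WS — 2×2 array, target PE[1][1]:
  0: (0,1).acc=0  regs=<0,0>
  0: (1,0).acc=0  regs=<0,0>
  0: (1,1).acc=0  regs=<0,0>
  1: (0,1).acc=5  regs=<1,5>
  1: (1,0).acc=20  regs=<3,20>
  1: (1,1).acc=0  regs=<0,0>
  2: (0,1).acc=15  regs=<3,15>
  2: (1,0).acc=28  regs=<1,28>
  2: (1,1).acc=26  regs=<3,26>
  3: (0,1).acc=40  regs=<8,40>
  3: (1,0).acc=100  regs=<9,100>
  3: (1,1).acc=22  regs=<1,22>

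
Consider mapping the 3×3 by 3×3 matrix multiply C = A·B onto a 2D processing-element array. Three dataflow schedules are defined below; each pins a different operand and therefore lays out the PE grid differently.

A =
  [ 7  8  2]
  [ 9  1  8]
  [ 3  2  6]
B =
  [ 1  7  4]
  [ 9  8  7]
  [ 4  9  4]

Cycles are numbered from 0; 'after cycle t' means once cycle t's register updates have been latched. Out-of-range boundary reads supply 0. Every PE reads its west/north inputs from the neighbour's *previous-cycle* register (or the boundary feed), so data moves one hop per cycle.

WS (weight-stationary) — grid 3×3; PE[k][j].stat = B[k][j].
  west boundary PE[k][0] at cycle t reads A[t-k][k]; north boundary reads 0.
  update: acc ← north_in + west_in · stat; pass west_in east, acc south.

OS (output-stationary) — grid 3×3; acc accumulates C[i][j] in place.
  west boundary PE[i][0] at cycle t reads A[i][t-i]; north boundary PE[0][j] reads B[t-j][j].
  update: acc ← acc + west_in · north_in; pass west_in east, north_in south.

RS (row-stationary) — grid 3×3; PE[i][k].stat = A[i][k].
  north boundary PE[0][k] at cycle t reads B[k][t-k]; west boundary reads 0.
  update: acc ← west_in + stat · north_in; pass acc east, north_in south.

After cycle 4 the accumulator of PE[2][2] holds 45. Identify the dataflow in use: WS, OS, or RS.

Under WS (3×3), PE[2][2]:
  step 0 · PE2,2: acc=0; fwd→0 fwd↓0
  step 1 · PE2,2: acc=0; fwd→0 fwd↓0
  step 2 · PE2,2: acc=0; fwd→0 fwd↓0
  step 3 · PE2,2: acc=0; fwd→0 fwd↓0
  step 4 · PE2,2: acc=92; fwd→2 fwd↓92
Under OS (3×3), PE[2][2]:
  step 0 · PE2,2: acc=0; fwd→0 fwd↓0
  step 1 · PE2,2: acc=0; fwd→0 fwd↓0
  step 2 · PE2,2: acc=0; fwd→0 fwd↓0
  step 3 · PE2,2: acc=0; fwd→0 fwd↓0
  step 4 · PE2,2: acc=12; fwd→3 fwd↓4
Under RS (3×3), PE[2][2]:
  step 0 · PE2,2: acc=0; fwd→0 fwd↓0
  step 1 · PE2,2: acc=0; fwd→0 fwd↓0
  step 2 · PE2,2: acc=0; fwd→0 fwd↓0
  step 3 · PE2,2: acc=0; fwd→0 fwd↓0
  step 4 · PE2,2: acc=45; fwd→45 fwd↓4

dataflow = RS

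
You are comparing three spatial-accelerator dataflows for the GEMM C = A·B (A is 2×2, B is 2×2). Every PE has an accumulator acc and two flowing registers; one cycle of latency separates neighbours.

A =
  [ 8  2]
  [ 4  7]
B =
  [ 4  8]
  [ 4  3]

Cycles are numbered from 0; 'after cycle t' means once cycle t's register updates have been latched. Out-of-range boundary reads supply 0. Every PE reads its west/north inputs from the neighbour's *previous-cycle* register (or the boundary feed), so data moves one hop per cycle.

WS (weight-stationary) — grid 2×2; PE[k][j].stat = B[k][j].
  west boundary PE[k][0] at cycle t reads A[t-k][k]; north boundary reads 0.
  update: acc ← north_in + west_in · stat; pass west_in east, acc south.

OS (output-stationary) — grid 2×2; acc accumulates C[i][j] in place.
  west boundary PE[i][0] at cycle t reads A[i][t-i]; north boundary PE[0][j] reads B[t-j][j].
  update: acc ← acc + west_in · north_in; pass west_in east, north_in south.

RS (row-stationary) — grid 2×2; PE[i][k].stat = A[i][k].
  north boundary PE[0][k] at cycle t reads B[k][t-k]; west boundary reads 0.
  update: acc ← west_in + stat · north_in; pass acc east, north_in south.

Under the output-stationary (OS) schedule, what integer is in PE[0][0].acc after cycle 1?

Tracing OS — 2×2 array, target PE[0][0]:
  [0] (0,0) acc=32 (h:8 v:4)
  [1] (0,0) acc=40 (h:2 v:4)

PE[0][0].acc = 40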